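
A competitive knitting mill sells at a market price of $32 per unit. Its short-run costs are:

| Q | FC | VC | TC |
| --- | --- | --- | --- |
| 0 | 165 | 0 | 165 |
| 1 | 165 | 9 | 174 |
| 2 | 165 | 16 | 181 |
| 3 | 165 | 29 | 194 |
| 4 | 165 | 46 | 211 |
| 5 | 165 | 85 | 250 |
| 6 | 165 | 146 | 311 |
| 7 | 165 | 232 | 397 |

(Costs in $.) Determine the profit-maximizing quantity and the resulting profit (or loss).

Compute π = P·Q − TC at each output: Q=0: -165; Q=1: -142; Q=2: -117; Q=3: -98; Q=4: -83; Q=5: -90; Q=6: -119; Q=7: -173.
Profit is maximized at Q = 4. AVC there is 46/4 = $11.50 ≤ P, so producing beats shutting down (which would give -$165).

Q = 4; profit = -$83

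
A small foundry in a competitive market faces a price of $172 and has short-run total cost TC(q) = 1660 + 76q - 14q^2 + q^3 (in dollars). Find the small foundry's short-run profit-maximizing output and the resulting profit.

Profit = -$220 at q = 12

AVC = 76 - 14q + q^2 has its minimum $27 at q = 7; price $172 clears that bar, so the firm operates.
With MC = 76 - 28q + 3q^2, P = MC on the upward-sloping part at q* = 12.
TR = 172·12 = 2064. TC = 1660 + 624 = 2284. Profit = 2064 − 2284 = -$220.
That loss of $220 beats the $1660 the firm would lose by shutting down; producing recovers $1440 of fixed cost.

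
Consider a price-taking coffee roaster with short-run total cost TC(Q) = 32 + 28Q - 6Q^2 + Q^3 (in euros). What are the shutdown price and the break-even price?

Shutdown price = min AVC. AVC = 28 - 6Q + Q^2, with vertex at Q = 3 and minimum €19.
ATC = 32/Q + 28 - 6Q + Q^2. Setting dATC/dQ = −32/Q^2 − 6 + 2Q = 0 gives Q = 4 (since 2·4^3 − 6·4^2 = 32).
min ATC = 32/4 + 28 − 6·4 + 4^2 = €28. That is the break-even price.
Between these two prices the firm operates at a loss; above €28 it earns a profit.

Shutdown price = €19; break-even price = €28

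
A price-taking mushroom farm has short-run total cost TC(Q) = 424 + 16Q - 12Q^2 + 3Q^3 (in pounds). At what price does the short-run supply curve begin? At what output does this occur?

The firm shuts down when price falls below the minimum of average variable cost. AVC = VC/Q = 16 - 12Q + 3Q^2.
dAVC/dQ = -12 + 6Q = 0 gives Q = 2. min AVC = 16 - 12·2 + 3·2^2 = 4.
For P < £4 the firm produces nothing.

£4 per unit, at Q = 2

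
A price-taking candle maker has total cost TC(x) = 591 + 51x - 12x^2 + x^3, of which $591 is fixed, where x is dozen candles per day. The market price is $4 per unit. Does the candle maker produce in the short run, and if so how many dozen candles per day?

Variable cost is VC = 51x - 12x^2 + x^3, so AVC = VC/x = 51 - 12x + x^2 and MC = dTC/dx = 51 - 24x + 3x^2.
The AVC parabola has its vertex at x = 12/2 = 6, where AVC = 51 - 12·6 + 6^2 = $15.
Since P = $4 < min AVC = $15, price fails to cover variable cost at any output.
Shutting down limits the loss to fixed cost, $591.

Shut down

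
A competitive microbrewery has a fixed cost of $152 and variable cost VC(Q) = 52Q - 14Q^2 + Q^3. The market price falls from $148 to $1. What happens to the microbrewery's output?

MC = 52 - 28Q + 3Q^2; the shutdown threshold is min AVC = $3 (at Q = 7).
With P = $148 above the shutdown price, P = MC gives Q = 12.
At P = $1 < min AVC = $3, price no longer covers variable cost at any output, so the firm shuts down: Q = 0.

Output falls from 12 to 0 (the firm shuts down)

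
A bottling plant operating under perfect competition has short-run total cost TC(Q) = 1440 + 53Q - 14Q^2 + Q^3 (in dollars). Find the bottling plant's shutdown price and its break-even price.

Shutdown price = $4; break-even price = $149

AVC = 53 - 14Q + Q^2; minimized at Q = 7, giving min AVC = $4. That is the shutdown price.
ATC = 1440/Q + 53 - 14Q + Q^2. Setting dATC/dQ = −1440/Q^2 − 14 + 2Q = 0 gives Q = 12 (since 2·12^3 − 14·12^2 = 1440).
min ATC = 1440/12 + 53 − 14·12 + 12^2 = $149. That is the break-even price.
For $4 ≤ P < $149 the firm produces at a loss; below $4 it shuts down.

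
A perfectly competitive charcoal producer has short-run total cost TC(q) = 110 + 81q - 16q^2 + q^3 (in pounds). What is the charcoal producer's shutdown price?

£17 per unit

Short-run supply begins at min AVC. From VC = 81q - 16q^2 + q^3, AVC = 81 - 16q + q^2.
At the minimum of AVC, MC = AVC. MC = 81 - 32q + 3q^2; setting MC = AVC gives 2q^2 - 16q = 0, so q = 8. min AVC = 17.
The firm shuts down for any P below £17.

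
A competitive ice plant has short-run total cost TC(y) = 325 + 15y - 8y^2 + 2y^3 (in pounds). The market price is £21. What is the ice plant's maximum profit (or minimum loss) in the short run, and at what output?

AVC = 15 - 8y + 2y^2; min AVC = £7 at y = 2. Since P = £21 ≥ min AVC, the firm produces.
MC = 15 - 16y + 6y^2. Setting P = MC and taking the root on the rising branch gives y* = 3.
TR = 21·3 = 63. TC = 325 + 27 = 352. Profit = 63 − 352 = -£289.
That loss of £289 beats the £325 the firm would lose by shutting down; producing recovers £36 of fixed cost.

Profit = -£289 at y = 3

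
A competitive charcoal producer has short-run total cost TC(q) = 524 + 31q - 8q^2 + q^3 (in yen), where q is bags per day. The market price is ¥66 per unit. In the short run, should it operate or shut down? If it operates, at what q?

Produce at q = 7

Variable cost is VC = 31q - 8q^2 + q^3, so AVC = VC/q = 31 - 8q + q^2 and MC = dTC/dq = 31 - 16q + 3q^2.
AVC is minimized where dAVC/dq = -8 + 2q = 0, at q = 4; min AVC = 31 - 8·4 + 4^2 = ¥15.
P = ¥66 exceeds min AVC = ¥15, so the firm stays open.
Set P = MC: 66 = 31 - 16q + 3q^2 → -35 - 16q + 3q^2 = 0. The roots are q = -5/3 and q = 7; the profit-maximizing output is on the rising part of MC, so q* = 7.
Check: AVC at q = 7 is ¥24 ≤ P, so revenue covers variable cost.
Profit = P·q − TC = 66·7 − 692 = -¥230, a loss, but smaller than the ¥524 fixed cost the firm would lose by shutting down.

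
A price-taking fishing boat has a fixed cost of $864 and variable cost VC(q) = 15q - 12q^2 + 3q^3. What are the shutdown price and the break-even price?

AVC = 15 - 12q + 3q^2; minimized at q = 2, giving min AVC = $3. That is the shutdown price.
ATC = 864/q + 15 - 12q + 3q^2. Setting dATC/dq = −864/q^2 − 12 + 6q = 0 gives q = 6 (since 6·6^3 − 12·6^2 = 864).
min ATC = 864/6 + 15 − 12·6 + 3·6^2 = $195. That is the break-even price.
For $3 ≤ P < $195 the firm produces at a loss; below $3 it shuts down.

Shutdown price = $3; break-even price = $195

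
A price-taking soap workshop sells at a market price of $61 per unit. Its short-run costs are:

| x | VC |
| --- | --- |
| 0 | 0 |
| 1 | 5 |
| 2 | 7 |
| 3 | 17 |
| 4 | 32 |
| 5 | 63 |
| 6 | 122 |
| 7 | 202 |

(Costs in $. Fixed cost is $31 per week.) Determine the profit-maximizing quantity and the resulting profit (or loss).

x = 6; profit = $213

Compute π = P·x − TC at each output: x=0: -31; x=1: 25; x=2: 84; x=3: 135; x=4: 181; x=5: 211; x=6: 213; x=7: 194.
Profit is maximized at x = 6. AVC there is 122/6 = $20.33 ≤ P, so producing beats shutting down (which would give -$31).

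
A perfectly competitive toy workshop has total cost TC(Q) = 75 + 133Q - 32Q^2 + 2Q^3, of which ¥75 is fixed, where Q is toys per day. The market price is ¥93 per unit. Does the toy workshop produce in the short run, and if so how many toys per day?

From TC, MC = TC'(Q) = 133 - 64Q + 6Q^2 and AVC = VC/Q = 133 - 32Q + 2Q^2.
AVC is minimized where dAVC/dQ = -32 + 4Q = 0, at Q = 8; min AVC = 133 - 32·8 + 2·8^2 = ¥5.
P = ¥93 exceeds min AVC = ¥5, so the firm stays open.
P = MC gives 40 - 64Q + 6Q^2 = 0, with roots 2/3 and 10. Take the larger (rising MC): Q* = 10.
Check: AVC at Q = 10 is ¥13 ≤ P, so revenue covers variable cost.
Profit = P·Q − TC = 93·10 − 205 = ¥725.

Produce at Q = 10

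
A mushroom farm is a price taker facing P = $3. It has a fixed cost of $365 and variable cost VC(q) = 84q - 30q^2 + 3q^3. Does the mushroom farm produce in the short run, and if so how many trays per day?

From TC, MC = TC'(q) = 84 - 60q + 9q^2 and AVC = VC/q = 84 - 30q + 3q^2.
The AVC parabola has its vertex at q = 30/6 = 5, where AVC = 84 - 30·5 + 3·5^2 = $9.
Since P = $3 < min AVC = $9, price fails to cover variable cost at any output.
The firm minimizes its loss by shutting down and losing only its fixed cost of $365.

Shut down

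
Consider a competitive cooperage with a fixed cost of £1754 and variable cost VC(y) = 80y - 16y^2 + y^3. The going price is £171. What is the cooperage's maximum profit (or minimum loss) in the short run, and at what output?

AVC = 80 - 16y + y^2 has its minimum £16 at y = 8; price £171 clears that bar, so the firm operates.
MC = 80 - 32y + 3y^2. Setting P = MC and taking the root on the rising branch gives y* = 13.
TR = 171·13 = 2223. TC = 1754 + 533 = 2287. Profit = 2223 − 2287 = -£64.
That loss of £64 beats the £1754 the firm would lose by shutting down; producing recovers £1690 of fixed cost.

Profit = -£64 at y = 13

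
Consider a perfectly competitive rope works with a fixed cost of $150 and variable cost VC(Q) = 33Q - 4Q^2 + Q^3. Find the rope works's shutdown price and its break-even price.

Shutdown price = $29; break-even price = $68

Shutdown price = min AVC. AVC = 33 - 4Q + Q^2, with vertex at Q = 2 and minimum $29.
ATC = 150/Q + 33 - 4Q + Q^2. Setting dATC/dQ = −150/Q^2 − 4 + 2Q = 0 gives Q = 5 (since 2·5^3 − 4·5^2 = 150).
min ATC = 150/5 + 33 − 4·5 + 5^2 = $68. That is the break-even price.
Between these two prices the firm operates at a loss; above $68 it earns a profit.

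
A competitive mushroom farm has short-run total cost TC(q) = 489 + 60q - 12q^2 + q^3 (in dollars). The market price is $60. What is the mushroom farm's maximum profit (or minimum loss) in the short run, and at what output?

AVC = 60 - 12q + q^2 has its minimum $24 at q = 6; price $60 clears that bar, so the firm operates.
MC = 60 - 24q + 3q^2. Setting P = MC and taking the root on the rising branch gives q* = 8.
TR = 60·8 = 480. TC = 489 + 224 = 713. Profit = 480 − 713 = -$233.
That loss of $233 beats the $489 the firm would lose by shutting down; producing recovers $256 of fixed cost.

Profit = -$233 at q = 8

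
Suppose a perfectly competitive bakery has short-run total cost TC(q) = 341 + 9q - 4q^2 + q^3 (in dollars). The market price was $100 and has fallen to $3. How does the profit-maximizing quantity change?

Output falls from 7 to 0 (the firm shuts down)

MC = 9 - 8q + 3q^2; the shutdown threshold is min AVC = $5 (at q = 2).
With P = $100 above the shutdown price, P = MC gives q = 7.
At P = $3 < min AVC = $5, price no longer covers variable cost at any output, so the firm shuts down: q = 0.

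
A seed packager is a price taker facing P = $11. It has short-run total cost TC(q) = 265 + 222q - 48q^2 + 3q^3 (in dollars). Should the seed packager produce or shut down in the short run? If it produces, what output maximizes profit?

From TC, MC = TC'(q) = 222 - 96q + 9q^2 and AVC = VC/q = 222 - 48q + 3q^2.
AVC is minimized where dAVC/dq = -48 + 6q = 0, at q = 8; min AVC = 222 - 48·8 + 3·8^2 = $30.
P = $11 lies below min AVC = $30; no output level covers variable cost.
Shutting down limits the loss to fixed cost, $265.

Shut down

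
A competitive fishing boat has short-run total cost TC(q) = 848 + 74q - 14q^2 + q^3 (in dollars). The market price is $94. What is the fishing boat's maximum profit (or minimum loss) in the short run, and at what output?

AVC = 74 - 14q + q^2 has its minimum $25 at q = 7; price $94 clears that bar, so the firm operates.
With MC = 74 - 28q + 3q^2, P = MC on the upward-sloping part at q* = 10.
TR = 94·10 = 940. TC = 848 + 340 = 1188. Profit = 940 − 1188 = -$248.
Shutting down would mean losing the fixed cost of $848, so operating at a loss of $248 is better by $600.

Profit = -$248 at q = 10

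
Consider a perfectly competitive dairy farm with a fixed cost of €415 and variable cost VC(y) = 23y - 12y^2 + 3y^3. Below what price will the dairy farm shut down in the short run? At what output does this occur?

The firm shuts down when price falls below the minimum of average variable cost. AVC = VC/y = 23 - 12y + 3y^2.
dAVC/dy = -12 + 6y = 0 gives y = 2. min AVC = 23 - 12·2 + 3·2^2 = 11.
The firm shuts down for any P below €11.

€11 per unit, at y = 2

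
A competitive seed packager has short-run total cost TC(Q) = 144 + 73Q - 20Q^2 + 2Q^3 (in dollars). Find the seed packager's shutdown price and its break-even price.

Shutdown price = $23; break-even price = $49

AVC = 73 - 20Q + 2Q^2; minimized at Q = 5, giving min AVC = $23. That is the shutdown price.
ATC = 144/Q + 73 - 20Q + 2Q^2. Setting dATC/dQ = −144/Q^2 − 20 + 4Q = 0 gives Q = 6 (since 4·6^3 − 20·6^2 = 144).
min ATC = 144/6 + 73 − 20·6 + 2·6^2 = $49. That is the break-even price.
For $23 ≤ P < $49 the firm produces at a loss; below $23 it shuts down.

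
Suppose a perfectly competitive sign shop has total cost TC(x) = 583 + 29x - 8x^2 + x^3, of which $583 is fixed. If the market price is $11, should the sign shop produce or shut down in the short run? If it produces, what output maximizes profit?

Shut down

From TC, MC = TC'(x) = 29 - 16x + 3x^2 and AVC = VC/x = 29 - 8x + x^2.
The AVC parabola has its vertex at x = 8/2 = 4, where AVC = 29 - 8·4 + 4^2 = $13.
P = $11 lies below min AVC = $13; no output level covers variable cost.
Shutting down limits the loss to fixed cost, $583.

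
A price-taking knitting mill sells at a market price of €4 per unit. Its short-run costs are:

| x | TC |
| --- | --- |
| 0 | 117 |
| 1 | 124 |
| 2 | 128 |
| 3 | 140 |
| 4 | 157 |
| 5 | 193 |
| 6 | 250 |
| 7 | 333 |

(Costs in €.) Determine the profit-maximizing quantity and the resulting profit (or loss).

x = 0 (shut down); profit = -€117

Profit at each row (π = 4x − TC): x=0: -117; x=1: -120; x=2: -120; x=3: -128; x=4: -141; x=5: -173; x=6: -226; x=7: -305.
Profit is highest at x = 0. Equivalently, the lowest AVC in the table is 11/2 ≈ €5.50 at x = 2, and P = €4 falls below it — price never covers variable cost, so the firm shuts down and loses only its fixed cost.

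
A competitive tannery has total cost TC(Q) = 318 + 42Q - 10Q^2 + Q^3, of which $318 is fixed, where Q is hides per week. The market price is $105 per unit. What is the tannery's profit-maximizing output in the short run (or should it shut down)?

Produce at Q = 9

From TC, MC = TC'(Q) = 42 - 20Q + 3Q^2 and AVC = VC/Q = 42 - 10Q + Q^2.
The AVC parabola has its vertex at Q = 10/2 = 5, where AVC = 42 - 10·5 + 5^2 = $17.
Because $105 ≥ $17, revenue can cover variable cost; the firm operates.
P = MC gives -63 - 20Q + 3Q^2 = 0, with roots -7/3 and 9. Take the larger (rising MC): Q* = 9.
Check: AVC at Q = 9 is $33 ≤ P, so revenue covers variable cost.
Profit = P·Q − TC = 105·9 − 615 = $330.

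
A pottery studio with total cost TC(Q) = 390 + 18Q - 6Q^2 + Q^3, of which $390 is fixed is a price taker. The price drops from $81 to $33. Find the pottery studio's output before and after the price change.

Output falls from 7 to 5

AVC = 18 - 6Q + Q^2, minimized at Q = 3 where min AVC = $9. MC = 18 - 12Q + 3Q^2.
With P = $81 above the shutdown price, P = MC gives Q = 7.
At P = $33 ≥ min AVC, set P = MC: Q = 5. The firm stays open but cuts output.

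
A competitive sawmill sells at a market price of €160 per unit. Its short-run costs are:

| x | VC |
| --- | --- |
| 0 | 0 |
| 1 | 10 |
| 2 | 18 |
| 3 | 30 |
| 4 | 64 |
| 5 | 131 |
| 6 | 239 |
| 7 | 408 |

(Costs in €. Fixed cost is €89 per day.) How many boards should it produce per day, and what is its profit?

Tabulate TR − TC: x=0: -89; x=1: 61; x=2: 213; x=3: 361; x=4: 487; x=5: 580; x=6: 632; x=7: 623.
Profit is maximized at x = 6. AVC there is 239/6 = €39.83 ≤ P, so producing beats shutting down (which would give -€89).

x = 6; profit = €632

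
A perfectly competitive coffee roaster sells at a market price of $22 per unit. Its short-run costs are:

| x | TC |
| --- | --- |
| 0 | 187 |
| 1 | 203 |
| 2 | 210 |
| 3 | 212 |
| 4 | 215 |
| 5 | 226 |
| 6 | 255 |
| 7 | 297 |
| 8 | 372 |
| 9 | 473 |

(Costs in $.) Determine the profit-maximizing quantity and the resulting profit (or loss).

Tabulate TR − TC: x=0: -187; x=1: -181; x=2: -166; x=3: -146; x=4: -127; x=5: -116; x=6: -123; x=7: -143; x=8: -196; x=9: -275.
Profit is maximized at x = 5. AVC there is 39/5 = $7.80 ≤ P, so producing beats shutting down (which would give -$187).

x = 5; profit = -$116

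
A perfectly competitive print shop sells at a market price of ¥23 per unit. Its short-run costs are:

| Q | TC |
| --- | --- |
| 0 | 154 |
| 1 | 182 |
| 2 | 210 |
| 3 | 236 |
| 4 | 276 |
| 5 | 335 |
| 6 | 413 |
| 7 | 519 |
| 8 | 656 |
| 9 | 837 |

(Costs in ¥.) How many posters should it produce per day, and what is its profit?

Q = 0 (shut down); profit = -¥154

Tabulate TR − TC: Q=0: -154; Q=1: -159; Q=2: -164; Q=3: -167; Q=4: -184; Q=5: -220; Q=6: -275; Q=7: -358; Q=8: -472; Q=9: -630.
Profit is highest at Q = 0. Equivalently, the lowest AVC in the table is 82/3 ≈ ¥27.33 at Q = 3, and P = ¥23 falls below it — price never covers variable cost, so the firm shuts down and loses only its fixed cost.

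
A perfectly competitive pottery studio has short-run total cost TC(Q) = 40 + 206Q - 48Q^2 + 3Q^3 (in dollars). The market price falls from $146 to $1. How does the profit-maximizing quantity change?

Output falls from 10 to 0 (the firm shuts down)

AVC = 206 - 48Q + 3Q^2, minimized at Q = 8 where min AVC = $14. MC = 206 - 96Q + 9Q^2.
With P = $146 above the shutdown price, P = MC gives Q = 10.
At P = $1 < min AVC = $14, price no longer covers variable cost at any output, so the firm shuts down: Q = 0.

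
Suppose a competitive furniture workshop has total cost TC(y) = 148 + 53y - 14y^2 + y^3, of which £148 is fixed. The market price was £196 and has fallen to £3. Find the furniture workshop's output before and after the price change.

MC = 53 - 28y + 3y^2; the shutdown threshold is min AVC = £4 (at y = 7).
With P = £196 above the shutdown price, P = MC gives y = 13.
At P = £3 < min AVC = £4, price no longer covers variable cost at any output, so the firm shuts down: y = 0.

Output falls from 13 to 0 (the firm shuts down)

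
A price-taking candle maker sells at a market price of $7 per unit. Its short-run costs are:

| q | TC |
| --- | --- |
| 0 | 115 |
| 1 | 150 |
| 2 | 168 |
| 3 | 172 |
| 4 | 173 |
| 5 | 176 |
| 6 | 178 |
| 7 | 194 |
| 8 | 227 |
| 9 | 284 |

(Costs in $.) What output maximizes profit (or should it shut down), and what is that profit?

q = 0 (shut down); profit = -$115

Compute π = P·q − TC at each output: q=0: -115; q=1: -143; q=2: -154; q=3: -151; q=4: -145; q=5: -141; q=6: -136; q=7: -145; q=8: -171; q=9: -221.
Profit is highest at q = 0. Equivalently, the lowest AVC in the table is 63/6 ≈ $10.50 at q = 6, and P = $7 falls below it — price never covers variable cost, so the firm shuts down and loses only its fixed cost.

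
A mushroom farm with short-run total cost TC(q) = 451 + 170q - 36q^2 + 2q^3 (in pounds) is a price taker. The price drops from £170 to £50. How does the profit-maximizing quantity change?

MC = 170 - 72q + 6q^2; the shutdown threshold is min AVC = £8 (at q = 9).
At P = £170 ≥ min AVC, set P = MC on the rising branch: q = 12.
At P = £50 ≥ min AVC, set P = MC: q = 10. The firm stays open but cuts output.

Output falls from 12 to 10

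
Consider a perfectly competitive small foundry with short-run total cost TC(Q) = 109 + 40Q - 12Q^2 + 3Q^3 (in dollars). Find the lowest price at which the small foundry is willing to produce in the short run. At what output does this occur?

Short-run supply begins at min AVC. From VC = 40Q - 12Q^2 + 3Q^3, AVC = 40 - 12Q + 3Q^2.
At the minimum of AVC, MC = AVC. MC = 40 - 24Q + 9Q^2; setting MC = AVC gives 6Q^2 - 12Q = 0, so Q = 2. min AVC = 28.
So the shutdown price is $28.

$28 per unit, at Q = 2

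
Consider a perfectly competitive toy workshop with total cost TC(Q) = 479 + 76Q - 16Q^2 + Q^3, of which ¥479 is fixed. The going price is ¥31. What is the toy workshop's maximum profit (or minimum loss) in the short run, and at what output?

AVC = 76 - 16Q + Q^2 has its minimum ¥12 at Q = 8; price ¥31 clears that bar, so the firm operates.
With MC = 76 - 32Q + 3Q^2, P = MC on the upward-sloping part at Q* = 9.
TR = 31·9 = 279. TC = 479 + 117 = 596. Profit = 279 − 596 = -¥317.
Shutting down would mean losing the fixed cost of ¥479, so operating at a loss of ¥317 is better by ¥162.

Profit = -¥317 at Q = 9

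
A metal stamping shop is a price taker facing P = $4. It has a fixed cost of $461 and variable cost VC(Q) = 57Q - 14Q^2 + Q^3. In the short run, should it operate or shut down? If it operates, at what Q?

From TC, MC = TC'(Q) = 57 - 28Q + 3Q^2 and AVC = VC/Q = 57 - 14Q + Q^2.
AVC is minimized where dAVC/dQ = -14 + 2Q = 0, at Q = 7; min AVC = 57 - 14·7 + 7^2 = $8.
P = $4 lies below min AVC = $8; no output level covers variable cost.
Shutting down limits the loss to fixed cost, $461.

Shut down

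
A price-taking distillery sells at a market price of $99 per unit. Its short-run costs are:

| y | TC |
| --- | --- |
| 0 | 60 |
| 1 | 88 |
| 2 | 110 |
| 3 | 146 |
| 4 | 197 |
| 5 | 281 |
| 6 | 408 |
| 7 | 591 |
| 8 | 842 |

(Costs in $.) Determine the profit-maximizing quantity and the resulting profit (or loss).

Tabulate TR − TC: y=0: -60; y=1: 11; y=2: 88; y=3: 151; y=4: 199; y=5: 214; y=6: 186; y=7: 102; y=8: -50.
Profit is maximized at y = 5. AVC there is 221/5 = $44.20 ≤ P, so producing beats shutting down (which would give -$60).

y = 5; profit = $214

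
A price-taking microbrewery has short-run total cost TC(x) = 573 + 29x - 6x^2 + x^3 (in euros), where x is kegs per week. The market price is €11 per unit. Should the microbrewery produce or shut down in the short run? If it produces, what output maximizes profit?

From TC, MC = TC'(x) = 29 - 12x + 3x^2 and AVC = VC/x = 29 - 6x + x^2.
AVC is minimized where dAVC/dx = -6 + 2x = 0, at x = 3; min AVC = 29 - 6·3 + 3^2 = €20.
Since P = €11 < min AVC = €20, price fails to cover variable cost at any output.
The firm minimizes its loss by shutting down and losing only its fixed cost of €573.

Shut down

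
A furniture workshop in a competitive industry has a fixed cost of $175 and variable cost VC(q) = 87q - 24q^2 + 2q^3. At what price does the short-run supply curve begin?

$15 per unit

Short-run supply begins at min AVC. From VC = 87q - 24q^2 + 2q^3, AVC = 87 - 24q + 2q^2.
At the minimum of AVC, MC = AVC. MC = 87 - 48q + 6q^2; setting MC = AVC gives 4q^2 - 24q = 0, so q = 6. min AVC = 15.
For P < $15 the firm produces nothing.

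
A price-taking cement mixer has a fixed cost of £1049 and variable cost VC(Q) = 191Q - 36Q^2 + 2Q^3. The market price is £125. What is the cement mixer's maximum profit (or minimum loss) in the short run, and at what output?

Profit = -£81 at Q = 11

AVC = 191 - 36Q + 2Q^2; min AVC = £29 at Q = 9. Since P = £125 ≥ min AVC, the firm produces.
With MC = 191 - 72Q + 6Q^2, P = MC on the upward-sloping part at Q* = 11.
TR = 125·11 = 1375. TC = 1049 + 407 = 1456. Profit = 1375 − 1456 = -£81.
By producing, the firm covers all variable cost plus £968 of fixed cost; shutting down would lose the full £1049.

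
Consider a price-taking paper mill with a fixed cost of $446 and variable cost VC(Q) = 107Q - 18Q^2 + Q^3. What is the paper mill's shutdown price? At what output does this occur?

Short-run supply begins at min AVC. From VC = 107Q - 18Q^2 + Q^3, AVC = 107 - 18Q + Q^2.
dAVC/dQ = -18 + 2Q = 0 gives Q = 9. min AVC = 107 - 18·9 + 9^2 = 26.
For P < $26 the firm produces nothing.

$26 per unit, at Q = 9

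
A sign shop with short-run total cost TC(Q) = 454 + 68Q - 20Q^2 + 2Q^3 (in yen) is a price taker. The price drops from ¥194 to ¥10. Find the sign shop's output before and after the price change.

MC = 68 - 40Q + 6Q^2; the shutdown threshold is min AVC = ¥18 (at Q = 5).
With P = ¥194 above the shutdown price, P = MC gives Q = 9.
At P = ¥10 < min AVC = ¥18, price no longer covers variable cost at any output, so the firm shuts down: Q = 0.

Output falls from 9 to 0 (the firm shuts down)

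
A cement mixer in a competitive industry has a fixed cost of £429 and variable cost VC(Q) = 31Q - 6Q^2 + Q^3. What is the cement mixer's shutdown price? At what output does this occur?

The shutdown price is the minimum of AVC. VC = 31Q - 6Q^2 + Q^3, so AVC = 31 - 6Q + Q^2.
At the minimum of AVC, MC = AVC. MC = 31 - 12Q + 3Q^2; setting MC = AVC gives 2Q^2 - 6Q = 0, so Q = 3. min AVC = 22.
So the shutdown price is £22.

£22 per unit, at Q = 3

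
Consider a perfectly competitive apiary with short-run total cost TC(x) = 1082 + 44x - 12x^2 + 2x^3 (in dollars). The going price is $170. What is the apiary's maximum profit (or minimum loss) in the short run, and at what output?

Profit = -$298 at x = 7

AVC = 44 - 12x + 2x^2; min AVC = $26 at x = 3. Since P = $170 ≥ min AVC, the firm produces.
With MC = 44 - 24x + 6x^2, P = MC on the upward-sloping part at x* = 7.
TR = 170·7 = 1190. TC = 1082 + 406 = 1488. Profit = 1190 − 1488 = -$298.
Shutting down would mean losing the fixed cost of $1082, so operating at a loss of $298 is better by $784.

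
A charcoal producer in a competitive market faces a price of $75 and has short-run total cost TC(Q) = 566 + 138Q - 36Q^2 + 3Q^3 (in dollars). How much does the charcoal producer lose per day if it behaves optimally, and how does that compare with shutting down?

AVC = 138 - 36Q + 3Q^2; min AVC = $30 at Q = 6. Since P = $75 ≥ min AVC, the firm produces.
MC = 138 - 72Q + 9Q^2. Setting P = MC and taking the root on the rising branch gives Q* = 7.
TR = 75·7 = 525. TC = 566 + 231 = 797. Profit = 525 − 797 = -$272.
That loss of $272 beats the $566 the firm would lose by shutting down; producing recovers $294 of fixed cost.

Profit = -$272 at Q = 7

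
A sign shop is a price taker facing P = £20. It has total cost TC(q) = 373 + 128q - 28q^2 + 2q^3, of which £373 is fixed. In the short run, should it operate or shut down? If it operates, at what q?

Shut down

From TC, MC = TC'(q) = 128 - 56q + 6q^2 and AVC = VC/q = 128 - 28q + 2q^2.
The AVC parabola has its vertex at q = 28/4 = 7, where AVC = 128 - 28·7 + 2·7^2 = £30.
P = £20 lies below min AVC = £30; no output level covers variable cost.
Best response: produce nothing and absorb the £373 fixed cost.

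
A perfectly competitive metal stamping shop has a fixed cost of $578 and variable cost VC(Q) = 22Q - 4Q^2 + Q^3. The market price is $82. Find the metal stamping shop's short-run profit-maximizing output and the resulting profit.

Profit = -$290 at Q = 6

AVC = 22 - 4Q + Q^2; min AVC = $18 at Q = 2. Since P = $82 ≥ min AVC, the firm produces.
With MC = 22 - 8Q + 3Q^2, P = MC on the upward-sloping part at Q* = 6.
TR = 82·6 = 492. TC = 578 + 204 = 782. Profit = 492 − 782 = -$290.
That loss of $290 beats the $578 the firm would lose by shutting down; producing recovers $288 of fixed cost.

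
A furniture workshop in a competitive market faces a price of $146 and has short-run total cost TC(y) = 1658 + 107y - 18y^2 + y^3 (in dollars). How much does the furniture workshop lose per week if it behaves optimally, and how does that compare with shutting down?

Profit = -$306 at y = 13

AVC = 107 - 18y + y^2; min AVC = $26 at y = 9. Since P = $146 ≥ min AVC, the firm produces.
MC = 107 - 36y + 3y^2. Setting P = MC and taking the root on the rising branch gives y* = 13.
TR = 146·13 = 1898. TC = 1658 + 546 = 2204. Profit = 1898 − 2204 = -$306.
Shutting down would mean losing the fixed cost of $1658, so operating at a loss of $306 is better by $1352.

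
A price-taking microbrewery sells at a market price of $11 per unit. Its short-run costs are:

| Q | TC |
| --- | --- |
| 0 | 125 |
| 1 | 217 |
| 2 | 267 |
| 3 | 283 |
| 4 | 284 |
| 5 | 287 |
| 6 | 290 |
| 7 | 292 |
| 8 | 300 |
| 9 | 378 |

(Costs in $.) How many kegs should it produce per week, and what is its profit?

Q = 0 (shut down); profit = -$125

Tabulate TR − TC: Q=0: -125; Q=1: -206; Q=2: -245; Q=3: -250; Q=4: -240; Q=5: -232; Q=6: -224; Q=7: -215; Q=8: -212; Q=9: -279.
Profit is highest at Q = 0. Equivalently, the lowest AVC in the table is 175/8 ≈ $21.88 at Q = 8, and P = $11 falls below it — price never covers variable cost, so the firm shuts down and loses only its fixed cost.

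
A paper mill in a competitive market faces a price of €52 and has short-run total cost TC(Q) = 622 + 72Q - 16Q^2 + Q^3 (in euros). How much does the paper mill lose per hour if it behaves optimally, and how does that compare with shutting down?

AVC = 72 - 16Q + Q^2; min AVC = €8 at Q = 8. Since P = €52 ≥ min AVC, the firm produces.
MC = 72 - 32Q + 3Q^2. Setting P = MC and taking the root on the rising branch gives Q* = 10.
TR = 52·10 = 520. TC = 622 + 120 = 742. Profit = 520 − 742 = -€222.
Shutting down would mean losing the fixed cost of €622, so operating at a loss of €222 is better by €400.

Profit = -€222 at Q = 10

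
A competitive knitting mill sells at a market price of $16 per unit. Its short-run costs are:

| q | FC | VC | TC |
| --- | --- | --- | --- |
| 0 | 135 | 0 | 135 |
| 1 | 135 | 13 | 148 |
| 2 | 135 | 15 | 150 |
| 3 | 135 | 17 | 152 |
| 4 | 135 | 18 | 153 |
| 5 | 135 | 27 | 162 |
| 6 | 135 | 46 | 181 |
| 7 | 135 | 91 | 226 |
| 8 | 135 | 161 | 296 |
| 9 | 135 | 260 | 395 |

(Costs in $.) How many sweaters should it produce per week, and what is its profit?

Compute π = P·q − TC at each output: q=0: -135; q=1: -132; q=2: -118; q=3: -104; q=4: -89; q=5: -82; q=6: -85; q=7: -114; q=8: -168; q=9: -251.
Profit is maximized at q = 5. AVC there is 27/5 = $5.40 ≤ P, so producing beats shutting down (which would give -$135).

q = 5; profit = -$82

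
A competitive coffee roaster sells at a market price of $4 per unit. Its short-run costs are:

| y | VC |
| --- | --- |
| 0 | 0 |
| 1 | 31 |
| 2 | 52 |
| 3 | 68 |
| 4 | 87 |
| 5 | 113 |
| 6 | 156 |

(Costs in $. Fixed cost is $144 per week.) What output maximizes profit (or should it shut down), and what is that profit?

y = 0 (shut down); profit = -$144

Compute π = P·y − TC at each output: y=0: -144; y=1: -171; y=2: -188; y=3: -200; y=4: -215; y=5: -237; y=6: -276.
Profit is highest at y = 0. Equivalently, the lowest AVC in the table is 87/4 ≈ $21.75 at y = 4, and P = $4 falls below it — price never covers variable cost, so the firm shuts down and loses only its fixed cost.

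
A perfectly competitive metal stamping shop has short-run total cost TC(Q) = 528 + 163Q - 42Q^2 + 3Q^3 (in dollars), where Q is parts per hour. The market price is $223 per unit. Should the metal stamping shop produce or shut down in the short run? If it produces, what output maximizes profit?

Produce at Q = 10

Strip out fixed cost: VC = 163Q - 42Q^2 + 3Q^3. Then AVC = 163 - 42Q + 3Q^2 and MC = 163 - 84Q + 9Q^2.
AVC hits its minimum where MC = AVC, at Q = 7, giving min AVC = 163 - 42·7 + 3·7^2 = $16.
Because $223 ≥ $16, revenue can cover variable cost; the firm operates.
Set P = MC: 223 = 163 - 84Q + 9Q^2 → -60 - 84Q + 9Q^2 = 0. The roots are Q = -2/3 and Q = 10; the profit-maximizing output is on the rising part of MC, so Q* = 10.
Check: AVC at Q = 10 is $43 ≤ P, so revenue covers variable cost.
Profit = P·Q − TC = 223·10 − 958 = $1272.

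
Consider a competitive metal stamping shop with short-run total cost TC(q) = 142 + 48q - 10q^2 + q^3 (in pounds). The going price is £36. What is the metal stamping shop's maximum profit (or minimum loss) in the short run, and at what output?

AVC = 48 - 10q + q^2; min AVC = £23 at q = 5. Since P = £36 ≥ min AVC, the firm produces.
MC = 48 - 20q + 3q^2. Setting P = MC and taking the root on the rising branch gives q* = 6.
TR = 36·6 = 216. TC = 142 + 144 = 286. Profit = 216 − 286 = -£70.
That loss of £70 beats the £142 the firm would lose by shutting down; producing recovers £72 of fixed cost.

Profit = -£70 at q = 6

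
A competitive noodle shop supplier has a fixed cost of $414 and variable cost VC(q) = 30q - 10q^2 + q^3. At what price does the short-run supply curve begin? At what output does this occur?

$5 per unit, at q = 5

The shutdown price is the minimum of AVC. VC = 30q - 10q^2 + q^3, so AVC = 30 - 10q + q^2.
dAVC/dq = -10 + 2q = 0 gives q = 5. min AVC = 30 - 10·5 + 5^2 = 5.
For P < $5 the firm produces nothing.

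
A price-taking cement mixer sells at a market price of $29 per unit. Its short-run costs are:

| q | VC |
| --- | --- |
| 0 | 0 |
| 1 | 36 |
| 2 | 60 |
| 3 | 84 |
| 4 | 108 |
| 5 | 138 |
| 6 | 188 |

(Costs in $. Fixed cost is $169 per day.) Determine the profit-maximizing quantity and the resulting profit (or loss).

Compute π = P·q − TC at each output: q=0: -169; q=1: -176; q=2: -171; q=3: -166; q=4: -161; q=5: -162; q=6: -183.
Profit is maximized at q = 4. AVC there is 108/4 = $27 ≤ P, so producing beats shutting down (which would give -$169).

q = 4; profit = -$161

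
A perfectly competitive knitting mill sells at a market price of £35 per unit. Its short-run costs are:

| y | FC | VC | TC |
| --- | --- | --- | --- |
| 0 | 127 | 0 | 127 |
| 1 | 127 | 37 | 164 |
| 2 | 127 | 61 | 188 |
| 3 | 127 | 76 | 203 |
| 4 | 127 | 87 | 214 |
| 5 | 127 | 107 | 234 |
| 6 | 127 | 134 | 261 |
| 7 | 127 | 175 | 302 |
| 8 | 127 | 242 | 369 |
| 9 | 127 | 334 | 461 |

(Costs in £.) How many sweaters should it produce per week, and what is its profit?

Profit at each row (π = 35y − TC): y=0: -127; y=1: -129; y=2: -118; y=3: -98; y=4: -74; y=5: -59; y=6: -51; y=7: -57; y=8: -89; y=9: -146.
Profit is maximized at y = 6. AVC there is 134/6 = £22.33 ≤ P, so producing beats shutting down (which would give -£127).

y = 6; profit = -£51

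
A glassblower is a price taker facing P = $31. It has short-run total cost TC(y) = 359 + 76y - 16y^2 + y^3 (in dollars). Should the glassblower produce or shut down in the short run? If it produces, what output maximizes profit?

Produce at y = 9

Strip out fixed cost: VC = 76y - 16y^2 + y^3. Then AVC = 76 - 16y + y^2 and MC = 76 - 32y + 3y^2.
AVC is minimized where dAVC/dy = -16 + 2y = 0, at y = 8; min AVC = 76 - 16·8 + 8^2 = $12.
P = $31 exceeds min AVC = $12, so the firm stays open.
Set P = MC: 31 = 76 - 32y + 3y^2 → 45 - 32y + 3y^2 = 0. The roots are y = 5/3 and y = 9; the profit-maximizing output is on the rising part of MC, so y* = 9.
Check: AVC at y = 9 is $13 ≤ P, so revenue covers variable cost.
Profit = P·y − TC = 31·9 − 476 = -$197, a loss, but smaller than the $359 fixed cost the firm would lose by shutting down.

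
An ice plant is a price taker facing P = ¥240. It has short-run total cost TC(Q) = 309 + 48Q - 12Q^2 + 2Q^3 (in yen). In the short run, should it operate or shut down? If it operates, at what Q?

Strip out fixed cost: VC = 48Q - 12Q^2 + 2Q^3. Then AVC = 48 - 12Q + 2Q^2 and MC = 48 - 24Q + 6Q^2.
AVC is minimized where dAVC/dQ = -12 + 4Q = 0, at Q = 3; min AVC = 48 - 12·3 + 2·3^2 = ¥30.
Because ¥240 ≥ ¥30, revenue can cover variable cost; the firm operates.
P = MC gives -192 - 24Q + 6Q^2 = 0, with roots -4 and 8. Take the larger (rising MC): Q* = 8.
Check: AVC at Q = 8 is ¥80 ≤ P, so revenue covers variable cost.
Profit = P·Q − TC = 240·8 − 949 = ¥971.

Produce at Q = 8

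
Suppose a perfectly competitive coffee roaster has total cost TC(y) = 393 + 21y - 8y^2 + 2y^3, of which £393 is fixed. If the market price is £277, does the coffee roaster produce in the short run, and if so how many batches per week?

Variable cost is VC = 21y - 8y^2 + 2y^3, so AVC = VC/y = 21 - 8y + 2y^2 and MC = dTC/dy = 21 - 16y + 6y^2.
AVC is minimized where dAVC/dy = -8 + 4y = 0, at y = 2; min AVC = 21 - 8·2 + 2·2^2 = £13.
Since P = £277 ≥ min AVC = £13, price covers variable cost and the firm should produce.
P = MC gives -256 - 16y + 6y^2 = 0, with roots -16/3 and 8. Take the larger (rising MC): y* = 8.
Check: AVC at y = 8 is £85 ≤ P, so revenue covers variable cost.
Profit = P·y − TC = 277·8 − 1073 = £1143.

Produce at y = 8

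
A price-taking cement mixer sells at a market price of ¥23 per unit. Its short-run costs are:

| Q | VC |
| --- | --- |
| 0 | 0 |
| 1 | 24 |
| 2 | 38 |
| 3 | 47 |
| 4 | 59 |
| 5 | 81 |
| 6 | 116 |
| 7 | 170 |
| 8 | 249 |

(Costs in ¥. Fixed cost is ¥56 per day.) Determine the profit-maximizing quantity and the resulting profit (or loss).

Profit at each row (π = 23Q − TC): Q=0: -56; Q=1: -57; Q=2: -48; Q=3: -34; Q=4: -23; Q=5: -22; Q=6: -34; Q=7: -65; Q=8: -121.
Profit is maximized at Q = 5. AVC there is 81/5 = ¥16.20 ≤ P, so producing beats shutting down (which would give -¥56).

Q = 5; profit = -¥22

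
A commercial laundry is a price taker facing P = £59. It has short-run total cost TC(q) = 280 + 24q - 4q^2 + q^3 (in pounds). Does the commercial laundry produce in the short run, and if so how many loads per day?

Strip out fixed cost: VC = 24q - 4q^2 + q^3. Then AVC = 24 - 4q + q^2 and MC = 24 - 8q + 3q^2.
AVC hits its minimum where MC = AVC, at q = 2, giving min AVC = 24 - 4·2 + 2^2 = £20.
Since P = £59 ≥ min AVC = £20, price covers variable cost and the firm should produce.
Set P = MC: 59 = 24 - 8q + 3q^2 → -35 - 8q + 3q^2 = 0. The roots are q = -7/3 and q = 5; the profit-maximizing output is on the rising part of MC, so q* = 5.
Check: AVC at q = 5 is £29 ≤ P, so revenue covers variable cost.
Profit = P·q − TC = 59·5 − 425 = -£130, a loss, but smaller than the £280 fixed cost the firm would lose by shutting down.

Produce at q = 5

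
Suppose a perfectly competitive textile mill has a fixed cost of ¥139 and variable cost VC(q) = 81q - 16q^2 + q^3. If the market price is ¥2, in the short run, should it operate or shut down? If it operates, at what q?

Shut down

From TC, MC = TC'(q) = 81 - 32q + 3q^2 and AVC = VC/q = 81 - 16q + q^2.
AVC hits its minimum where MC = AVC, at q = 8, giving min AVC = 81 - 16·8 + 8^2 = ¥17.
With P < min AVC (¥2 < ¥17), every unit sold adds to the loss.
Shutting down limits the loss to fixed cost, ¥139.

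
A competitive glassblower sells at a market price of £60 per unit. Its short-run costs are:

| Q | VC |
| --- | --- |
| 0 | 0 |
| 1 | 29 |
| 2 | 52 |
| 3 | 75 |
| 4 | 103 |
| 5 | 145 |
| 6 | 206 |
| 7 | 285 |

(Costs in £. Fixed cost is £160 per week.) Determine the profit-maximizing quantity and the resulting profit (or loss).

Q = 5; profit = -£5

Compute π = P·Q − TC at each output: Q=0: -160; Q=1: -129; Q=2: -92; Q=3: -55; Q=4: -23; Q=5: -5; Q=6: -6; Q=7: -25.
Profit is maximized at Q = 5. AVC there is 145/5 = £29 ≤ P, so producing beats shutting down (which would give -£160).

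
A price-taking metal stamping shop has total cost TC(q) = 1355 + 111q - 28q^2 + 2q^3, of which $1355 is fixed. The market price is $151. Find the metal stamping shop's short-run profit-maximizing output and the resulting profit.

AVC = 111 - 28q + 2q^2 has its minimum $13 at q = 7; price $151 clears that bar, so the firm operates.
MC = 111 - 56q + 6q^2. Setting P = MC and taking the root on the rising branch gives q* = 10.
TR = 151·10 = 1510. TC = 1355 + 310 = 1665. Profit = 1510 − 1665 = -$155.
That loss of $155 beats the $1355 the firm would lose by shutting down; producing recovers $1200 of fixed cost.

Profit = -$155 at q = 10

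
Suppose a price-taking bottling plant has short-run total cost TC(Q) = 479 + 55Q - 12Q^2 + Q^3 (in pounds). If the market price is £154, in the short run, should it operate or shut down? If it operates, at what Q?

Produce at Q = 11

Variable cost is VC = 55Q - 12Q^2 + Q^3, so AVC = VC/Q = 55 - 12Q + Q^2 and MC = dTC/dQ = 55 - 24Q + 3Q^2.
AVC hits its minimum where MC = AVC, at Q = 6, giving min AVC = 55 - 12·6 + 6^2 = £19.
P = £154 exceeds min AVC = £19, so the firm stays open.
P = MC gives -99 - 24Q + 3Q^2 = 0, with roots -3 and 11. Take the larger (rising MC): Q* = 11.
Check: AVC at Q = 11 is £44 ≤ P, so revenue covers variable cost.
Profit = P·Q − TC = 154·11 − 963 = £731.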